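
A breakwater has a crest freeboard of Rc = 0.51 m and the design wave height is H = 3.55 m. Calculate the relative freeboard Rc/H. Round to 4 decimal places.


Relative freeboard = Rc / H
= 0.51 / 3.55
= 0.1437

0.1437


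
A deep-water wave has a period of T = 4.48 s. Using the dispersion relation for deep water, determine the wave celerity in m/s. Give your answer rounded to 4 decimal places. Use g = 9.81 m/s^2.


We use the deep-water celerity formula:
C = g * T / (2 * pi)
C = 9.81 * 4.48 / (2 * 3.14159...)
C = 43.948800 / 6.283185
C = 6.9947 m/s

6.9947


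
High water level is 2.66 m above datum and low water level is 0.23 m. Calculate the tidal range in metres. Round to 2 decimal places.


Tidal range = High water - Low water
Tidal range = 2.66 - (0.23)
Tidal range = 2.43 m

2.43


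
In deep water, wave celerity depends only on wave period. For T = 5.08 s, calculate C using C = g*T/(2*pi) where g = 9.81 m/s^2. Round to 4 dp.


We use the deep-water celerity formula:
C = g * T / (2 * pi)
C = 9.81 * 5.08 / (2 * 3.14159...)
C = 49.834800 / 6.283185
C = 7.9315 m/s

7.9315


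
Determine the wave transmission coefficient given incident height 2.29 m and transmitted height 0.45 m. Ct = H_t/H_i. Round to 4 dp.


Ct = H_t / H_i
Ct = 0.45 / 2.29
Ct = 0.1965

0.1965


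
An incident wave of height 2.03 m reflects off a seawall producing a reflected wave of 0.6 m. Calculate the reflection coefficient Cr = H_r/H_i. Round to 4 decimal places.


Cr = H_r / H_i
Cr = 0.6 / 2.03
Cr = 0.2956

0.2956


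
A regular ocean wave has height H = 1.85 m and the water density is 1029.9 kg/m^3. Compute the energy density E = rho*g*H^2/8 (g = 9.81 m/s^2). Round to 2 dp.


E = (1/8) * rho * g * H^2
E = (1/8) * 1029.9 * 9.81 * 1.85^2
E = 0.125 * 1029.9 * 9.81 * 3.4225
E = 4322.33 J/m^2

4322.33


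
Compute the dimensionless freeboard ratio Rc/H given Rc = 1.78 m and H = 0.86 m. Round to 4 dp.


Relative freeboard = Rc / H
= 1.78 / 0.86
= 2.0698

2.0698


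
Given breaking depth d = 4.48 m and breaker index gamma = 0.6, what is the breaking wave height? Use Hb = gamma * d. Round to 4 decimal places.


Hb = gamma * d
Hb = 0.6 * 4.48
Hb = 2.6880 m

2.6880


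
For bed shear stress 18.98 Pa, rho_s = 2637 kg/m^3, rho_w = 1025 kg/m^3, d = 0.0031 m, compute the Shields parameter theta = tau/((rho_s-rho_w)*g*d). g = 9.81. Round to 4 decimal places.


theta = tau / ((rho_s - rho_w) * g * d)
rho_s - rho_w = 2637 - 1025 = 1612
Denominator = 1612 * 9.81 * 0.0031 = 49.022532
theta = 18.98 / 49.022532
theta = 0.3872

0.3872


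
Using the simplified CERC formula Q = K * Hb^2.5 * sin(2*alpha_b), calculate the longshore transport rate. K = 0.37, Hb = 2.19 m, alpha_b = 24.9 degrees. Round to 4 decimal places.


Q = K * Hb^2.5 * sin(2 * alpha_b)
Hb^2.5 = 2.19^2.5 = 7.097580
sin(2 * 24.9) = sin(49.8) = 0.763796
Q = 0.37 * 7.097580 * 0.763796
Q = 2.0058 m^3/s

2.0058


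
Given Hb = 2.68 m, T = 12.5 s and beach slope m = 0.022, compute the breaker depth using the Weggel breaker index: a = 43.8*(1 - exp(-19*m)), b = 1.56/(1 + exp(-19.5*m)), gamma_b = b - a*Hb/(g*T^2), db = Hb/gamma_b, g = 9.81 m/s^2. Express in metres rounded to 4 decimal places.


a = 43.8 * (1 - exp(-19 * m))
exp(-19 * 0.022) = exp(-0.4180) = 0.658362
a = 43.8 * (1 - 0.658362) = 14.963734
b = 1.56 / (1 + exp(-19.5 * m))
exp(-19.5 * 0.022) = exp(-0.4290) = 0.651160
b = 1.56 / (1 + 0.651160) = 0.944790
Hb / (g * T^2) = 2.68 / (9.81 * 12.5^2) = 2.68 / 1532.8125 = 0.00174842
gamma_b = b - a * Hb/(g*T^2) = 0.944790 - 14.963734 * 0.00174842 = 0.918627
db = Hb / gamma_b = 2.68 / 0.918627
db = 2.9174 m

2.9174


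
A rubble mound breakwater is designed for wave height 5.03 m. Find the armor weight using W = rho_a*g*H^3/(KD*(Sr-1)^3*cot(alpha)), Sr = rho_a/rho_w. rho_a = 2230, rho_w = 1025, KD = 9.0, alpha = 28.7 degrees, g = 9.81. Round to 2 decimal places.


Sr = rho_a / rho_w = 2230 / 1025 = 2.175610
(Sr - 1) = 1.175610
(Sr - 1)^3 = 1.624761
cot(28.7) = 1 / tan(28.7) = 1 / 0.547484 = 1.826537
Numerator = 2230 * 9.81 * 5.03^3 = 2784055.0957
Denominator = 9.0 * 1.624761 * 1.826537 = 26.709184
W = 2784055.0957 / 26.709184
W = 104235.87 N

104235.87


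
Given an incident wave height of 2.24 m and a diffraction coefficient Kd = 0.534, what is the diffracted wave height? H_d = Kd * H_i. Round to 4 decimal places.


H_d = Kd * H_i
H_d = 0.534 * 2.24
H_d = 1.1962 m

1.1962


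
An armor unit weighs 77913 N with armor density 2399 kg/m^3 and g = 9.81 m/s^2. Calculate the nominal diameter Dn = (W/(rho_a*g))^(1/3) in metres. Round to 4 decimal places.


V = W / (rho_a * g)
V = 77913 / (2399 * 9.81)
V = 77913 / 23534.19
V = 3.310630 m^3
Dn = V^(1/3) = 3.310630^(1/3)
Dn = 1.4904 m

1.4904


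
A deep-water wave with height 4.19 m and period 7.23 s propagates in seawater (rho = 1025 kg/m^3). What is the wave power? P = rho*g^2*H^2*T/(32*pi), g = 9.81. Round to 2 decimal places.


P = rho * g^2 * H^2 * T / (32 * pi)
P = 1025 * 9.81^2 * 4.19^2 * 7.23 / (32 * pi)
P = 1025 * 96.2361 * 17.5561 * 7.23 / 100.53096
P = 124545.60 W/m

124545.60


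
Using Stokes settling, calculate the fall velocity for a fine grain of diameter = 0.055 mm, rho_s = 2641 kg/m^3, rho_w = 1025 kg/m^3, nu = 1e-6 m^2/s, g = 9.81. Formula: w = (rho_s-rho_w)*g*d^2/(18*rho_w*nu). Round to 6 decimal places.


w = (rho_s - rho_w) * g * d^2 / (18 * rho_w * nu)
d = 0.055 mm = 0.000055 m
rho_s - rho_w = 2641 - 1025 = 1616
Numerator = 1616 * 9.81 * (0.000055)^2 = 0.000047955204
Denominator = 18 * 1025 * 1e-6 = 0.018450
w = 0.002599 m/s

0.002599


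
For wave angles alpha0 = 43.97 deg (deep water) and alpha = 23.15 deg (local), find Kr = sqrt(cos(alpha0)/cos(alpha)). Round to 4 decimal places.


Kr = sqrt(cos(alpha0) / cos(alpha))
cos(43.97) = 0.719703
cos(23.15) = 0.919479
Kr = sqrt(0.719703 / 0.919479)
Kr = sqrt(0.782730)
Kr = 0.8847

0.8847


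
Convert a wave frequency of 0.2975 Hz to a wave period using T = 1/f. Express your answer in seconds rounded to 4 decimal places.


T = 1 / f
T = 1 / 0.2975
T = 3.3613 s

3.3613


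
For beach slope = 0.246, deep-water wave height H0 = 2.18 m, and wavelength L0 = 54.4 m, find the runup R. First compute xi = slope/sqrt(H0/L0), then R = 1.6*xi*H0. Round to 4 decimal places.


xi = slope / sqrt(H0/L0)
H0/L0 = 2.18/54.4 = 0.040074
sqrt(0.040074) = 0.200184
xi = 0.246 / 0.200184 = 1.228871
R = 1.6 * xi * H0 = 1.6 * 1.228871 * 2.18
R = 4.2863 m

4.2863


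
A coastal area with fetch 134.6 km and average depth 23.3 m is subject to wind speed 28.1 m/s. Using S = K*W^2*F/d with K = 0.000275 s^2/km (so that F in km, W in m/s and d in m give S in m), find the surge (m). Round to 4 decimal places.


S = K * W^2 * F / d
W^2 = 28.1^2 = 789.61
S = 0.000275 * 789.61 * 134.6 / 23.3
Numerator = 0.000275 * 789.61 * 134.6 = 29.227414
S = 29.227414 / 23.3 = 1.2544 m

1.2544


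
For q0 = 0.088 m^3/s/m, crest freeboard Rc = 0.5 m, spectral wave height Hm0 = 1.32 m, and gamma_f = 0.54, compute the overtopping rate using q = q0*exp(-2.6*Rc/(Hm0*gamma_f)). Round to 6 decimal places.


q = q0 * exp(-2.6 * Rc / (Hm0 * gamma_f))
Exponent = -2.6 * 0.5 / (1.32 * 0.54)
= -2.6 * 0.5 / 0.7128
= -1.823793
exp(-1.823793) = 0.161412
q = 0.088 * 0.161412
q = 0.014204 m^3/s/m

0.014204


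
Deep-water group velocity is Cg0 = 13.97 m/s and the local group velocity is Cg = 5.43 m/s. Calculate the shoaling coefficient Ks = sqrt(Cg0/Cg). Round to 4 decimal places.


Ks = sqrt(Cg0 / Cg)
Ks = sqrt(13.97 / 5.43)
Ks = sqrt(2.5727)
Ks = 1.6040

1.6040


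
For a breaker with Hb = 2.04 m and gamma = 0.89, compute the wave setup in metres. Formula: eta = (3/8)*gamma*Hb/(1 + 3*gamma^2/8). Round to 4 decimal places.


eta = (3/8) * gamma * Hb / (1 + 3*gamma^2/8)
Numerator = (3/8) * 0.89 * 2.04 = 0.680850
Denominator = 1 + 3*0.89^2/8 = 1 + 0.297038 = 1.297038
eta = 0.680850 / 1.297038
eta = 0.5249 m

0.5249


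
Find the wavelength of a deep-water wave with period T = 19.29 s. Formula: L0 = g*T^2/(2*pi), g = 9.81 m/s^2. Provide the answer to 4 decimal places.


L0 = g * T^2 / (2 * pi)
L0 = 9.81 * 19.29^2 / (2 * pi)
L0 = 9.81 * 372.1041 / 6.28319
L0 = 3650.3412 / 6.28319
L0 = 580.9698 m

580.9698


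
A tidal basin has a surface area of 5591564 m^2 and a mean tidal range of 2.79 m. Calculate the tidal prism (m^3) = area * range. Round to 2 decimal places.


Tidal prism = Area * Tidal range
P = 5591564 * 2.79
P = 15600463.56 m^3

15600463.56


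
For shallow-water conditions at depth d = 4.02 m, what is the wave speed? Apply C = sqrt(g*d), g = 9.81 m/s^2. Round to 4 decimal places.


Using the shallow-water approximation:
C = sqrt(g * d) = sqrt(9.81 * 4.02)
C = sqrt(39.4362)
C = 6.2798 m/s

6.2798


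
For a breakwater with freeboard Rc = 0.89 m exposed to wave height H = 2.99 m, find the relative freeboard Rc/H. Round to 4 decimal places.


Relative freeboard = Rc / H
= 0.89 / 2.99
= 0.2977

0.2977


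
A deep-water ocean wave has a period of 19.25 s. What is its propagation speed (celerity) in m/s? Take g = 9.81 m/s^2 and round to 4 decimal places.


We use the deep-water celerity formula:
C = g * T / (2 * pi)
C = 9.81 * 19.25 / (2 * 3.14159...)
C = 188.842500 / 6.283185
C = 30.0552 m/s

30.0552


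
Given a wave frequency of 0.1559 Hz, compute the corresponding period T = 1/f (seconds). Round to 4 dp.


T = 1 / f
T = 1 / 0.1559
T = 6.4144 s

6.4144


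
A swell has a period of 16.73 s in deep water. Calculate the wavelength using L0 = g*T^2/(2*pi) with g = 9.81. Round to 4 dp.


L0 = g * T^2 / (2 * pi)
L0 = 9.81 * 16.73^2 / (2 * pi)
L0 = 9.81 * 279.8929 / 6.28319
L0 = 2745.7493 / 6.28319
L0 = 436.9996 m

436.9996


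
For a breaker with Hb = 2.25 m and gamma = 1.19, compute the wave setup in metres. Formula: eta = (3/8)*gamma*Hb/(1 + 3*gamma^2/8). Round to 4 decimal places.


eta = (3/8) * gamma * Hb / (1 + 3*gamma^2/8)
Numerator = (3/8) * 1.19 * 2.25 = 1.004062
Denominator = 1 + 3*1.19^2/8 = 1 + 0.531038 = 1.531038
eta = 1.004062 / 1.531038
eta = 0.6558 m

0.6558


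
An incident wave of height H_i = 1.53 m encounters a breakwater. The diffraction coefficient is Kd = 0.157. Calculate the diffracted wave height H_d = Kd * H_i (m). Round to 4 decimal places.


H_d = Kd * H_i
H_d = 0.157 * 1.53
H_d = 0.2402 m

0.2402


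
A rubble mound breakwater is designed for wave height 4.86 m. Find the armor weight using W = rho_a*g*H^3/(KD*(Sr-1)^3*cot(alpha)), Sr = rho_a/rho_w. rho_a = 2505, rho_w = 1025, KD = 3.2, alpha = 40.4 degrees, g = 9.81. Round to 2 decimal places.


Sr = rho_a / rho_w = 2505 / 1025 = 2.443902
(Sr - 1) = 1.443902
(Sr - 1)^3 = 3.010326
cot(40.4) = 1 / tan(40.4) = 1 / 0.851067 = 1.174996
Numerator = 2505 * 9.81 * 4.86^3 = 2820886.0645
Denominator = 3.2 * 3.010326 * 1.174996 = 11.318788
W = 2820886.0645 / 11.318788
W = 249221.57 N

249221.57


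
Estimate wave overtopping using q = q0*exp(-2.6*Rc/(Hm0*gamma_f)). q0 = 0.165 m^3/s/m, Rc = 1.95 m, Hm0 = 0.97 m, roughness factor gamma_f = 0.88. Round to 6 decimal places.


q = q0 * exp(-2.6 * Rc / (Hm0 * gamma_f))
Exponent = -2.6 * 1.95 / (0.97 * 0.88)
= -2.6 * 1.95 / 0.8536
= -5.939550
exp(-5.939550) = 0.002633
q = 0.165 * 0.002633
q = 0.000434 m^3/s/m

0.000434


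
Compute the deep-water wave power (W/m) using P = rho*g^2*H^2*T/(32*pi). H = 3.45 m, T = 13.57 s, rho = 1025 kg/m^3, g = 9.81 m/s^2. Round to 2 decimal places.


P = rho * g^2 * H^2 * T / (32 * pi)
P = 1025 * 9.81^2 * 3.45^2 * 13.57 / (32 * pi)
P = 1025 * 96.2361 * 11.9025 * 13.57 / 100.53096
P = 158482.05 W/m

158482.05


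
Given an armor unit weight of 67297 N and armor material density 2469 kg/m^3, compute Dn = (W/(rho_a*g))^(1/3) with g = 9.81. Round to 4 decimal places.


V = W / (rho_a * g)
V = 67297 / (2469 * 9.81)
V = 67297 / 24220.89
V = 2.778469 m^3
Dn = V^(1/3) = 2.778469^(1/3)
Dn = 1.4058 m

1.4058


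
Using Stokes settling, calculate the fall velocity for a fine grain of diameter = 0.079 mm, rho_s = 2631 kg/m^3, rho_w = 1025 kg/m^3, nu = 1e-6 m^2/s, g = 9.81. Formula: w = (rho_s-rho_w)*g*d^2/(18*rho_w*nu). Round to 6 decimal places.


w = (rho_s - rho_w) * g * d^2 / (18 * rho_w * nu)
d = 0.079 mm = 0.000079 m
rho_s - rho_w = 2631 - 1025 = 1606
Numerator = 1606 * 9.81 * (0.000079)^2 = 0.000098326081
Denominator = 18 * 1025 * 1e-6 = 0.018450
w = 0.005329 m/s

0.005329


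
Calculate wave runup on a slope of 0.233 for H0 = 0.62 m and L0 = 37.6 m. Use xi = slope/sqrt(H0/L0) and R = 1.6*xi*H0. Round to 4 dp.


xi = slope / sqrt(H0/L0)
H0/L0 = 0.62/37.6 = 0.016489
sqrt(0.016489) = 0.128411
xi = 0.233 / 0.128411 = 1.814488
R = 1.6 * xi * H0 = 1.6 * 1.814488 * 0.62
R = 1.8000 m

1.8000


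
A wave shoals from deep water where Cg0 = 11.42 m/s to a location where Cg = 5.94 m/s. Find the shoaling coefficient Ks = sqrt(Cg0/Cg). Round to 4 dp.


Ks = sqrt(Cg0 / Cg)
Ks = sqrt(11.42 / 5.94)
Ks = sqrt(1.9226)
Ks = 1.3866

1.3866


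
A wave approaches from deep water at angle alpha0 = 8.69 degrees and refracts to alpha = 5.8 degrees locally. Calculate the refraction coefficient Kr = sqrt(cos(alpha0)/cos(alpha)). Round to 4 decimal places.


Kr = sqrt(cos(alpha0) / cos(alpha))
cos(8.69) = 0.988520
cos(5.8) = 0.994881
Kr = sqrt(0.988520 / 0.994881)
Kr = sqrt(0.993607)
Kr = 0.9968

0.9968


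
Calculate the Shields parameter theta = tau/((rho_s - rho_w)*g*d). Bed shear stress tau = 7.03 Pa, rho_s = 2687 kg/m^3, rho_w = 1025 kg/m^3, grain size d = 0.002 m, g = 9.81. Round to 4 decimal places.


theta = tau / ((rho_s - rho_w) * g * d)
rho_s - rho_w = 2687 - 1025 = 1662
Denominator = 1662 * 9.81 * 0.002 = 32.608440
theta = 7.03 / 32.608440
theta = 0.2156

0.2156


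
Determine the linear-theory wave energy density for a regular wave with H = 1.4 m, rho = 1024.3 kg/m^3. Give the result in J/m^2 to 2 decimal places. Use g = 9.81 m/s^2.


E = (1/8) * rho * g * H^2
E = (1/8) * 1024.3 * 9.81 * 1.4^2
E = 0.125 * 1024.3 * 9.81 * 1.9600
E = 2461.85 J/m^2

2461.85


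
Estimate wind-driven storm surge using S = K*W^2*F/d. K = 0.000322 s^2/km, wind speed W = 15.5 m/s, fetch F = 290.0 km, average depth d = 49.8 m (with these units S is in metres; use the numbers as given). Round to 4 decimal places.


S = K * W^2 * F / d
W^2 = 15.5^2 = 240.25
S = 0.000322 * 240.25 * 290.0 / 49.8
Numerator = 0.000322 * 240.25 * 290.0 = 22.434545
S = 22.434545 / 49.8 = 0.4505 m

0.4505


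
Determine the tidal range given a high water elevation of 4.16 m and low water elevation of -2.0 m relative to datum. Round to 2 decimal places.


Tidal range = High water - Low water
Tidal range = 4.16 - (-2.0)
Tidal range = 6.16 m

6.16


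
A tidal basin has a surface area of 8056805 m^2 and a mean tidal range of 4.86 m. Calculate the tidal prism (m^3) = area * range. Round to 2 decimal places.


Tidal prism = Area * Tidal range
P = 8056805 * 4.86
P = 39156072.30 m^3

39156072.30


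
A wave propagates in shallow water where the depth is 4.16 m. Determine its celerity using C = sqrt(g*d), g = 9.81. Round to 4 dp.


Using the shallow-water approximation:
C = sqrt(g * d) = sqrt(9.81 * 4.16)
C = sqrt(40.8096)
C = 6.3882 m/s

6.3882


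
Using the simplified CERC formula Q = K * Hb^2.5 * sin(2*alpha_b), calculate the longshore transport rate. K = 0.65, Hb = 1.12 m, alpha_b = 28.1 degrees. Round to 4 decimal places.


Q = K * Hb^2.5 * sin(2 * alpha_b)
Hb^2.5 = 1.12^2.5 = 1.327532
sin(2 * 28.1) = sin(56.2) = 0.830984
Q = 0.65 * 1.327532 * 0.830984
Q = 0.7171 m^3/s

0.7171


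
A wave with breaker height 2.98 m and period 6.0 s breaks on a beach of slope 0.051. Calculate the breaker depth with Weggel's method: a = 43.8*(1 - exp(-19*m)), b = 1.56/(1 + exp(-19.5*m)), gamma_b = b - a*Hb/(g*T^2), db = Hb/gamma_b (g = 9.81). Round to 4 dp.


a = 43.8 * (1 - exp(-19 * m))
exp(-19 * 0.051) = exp(-0.9690) = 0.379462
a = 43.8 * (1 - 0.379462) = 27.179551
b = 1.56 / (1 + exp(-19.5 * m))
exp(-19.5 * 0.051) = exp(-0.9945) = 0.369908
b = 1.56 / (1 + 0.369908) = 1.138762
Hb / (g * T^2) = 2.98 / (9.81 * 6.0^2) = 2.98 / 353.1600 = 0.00843810
gamma_b = b - a * Hb/(g*T^2) = 1.138762 - 27.179551 * 0.00843810 = 0.909418
db = Hb / gamma_b = 2.98 / 0.909418
db = 3.2768 m

3.2768


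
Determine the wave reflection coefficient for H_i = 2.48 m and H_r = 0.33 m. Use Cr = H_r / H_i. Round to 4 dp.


Cr = H_r / H_i
Cr = 0.33 / 2.48
Cr = 0.1331

0.1331


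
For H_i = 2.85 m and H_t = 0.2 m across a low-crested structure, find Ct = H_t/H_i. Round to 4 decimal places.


Ct = H_t / H_i
Ct = 0.2 / 2.85
Ct = 0.0702

0.0702


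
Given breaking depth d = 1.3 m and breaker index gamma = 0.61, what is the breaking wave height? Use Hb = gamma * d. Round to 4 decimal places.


Hb = gamma * d
Hb = 0.61 * 1.3
Hb = 0.7930 m

0.7930


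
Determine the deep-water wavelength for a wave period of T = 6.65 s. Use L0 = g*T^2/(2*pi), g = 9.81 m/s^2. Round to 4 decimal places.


L0 = g * T^2 / (2 * pi)
L0 = 9.81 * 6.65^2 / (2 * pi)
L0 = 9.81 * 44.2225 / 6.28319
L0 = 433.8227 / 6.28319
L0 = 69.0450 m

69.0450


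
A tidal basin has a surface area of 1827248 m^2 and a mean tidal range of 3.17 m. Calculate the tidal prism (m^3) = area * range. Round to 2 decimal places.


Tidal prism = Area * Tidal range
P = 1827248 * 3.17
P = 5792376.16 m^3

5792376.16


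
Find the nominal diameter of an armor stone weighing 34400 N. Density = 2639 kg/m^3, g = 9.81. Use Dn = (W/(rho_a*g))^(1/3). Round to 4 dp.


V = W / (rho_a * g)
V = 34400 / (2639 * 9.81)
V = 34400 / 25888.59
V = 1.328771 m^3
Dn = V^(1/3) = 1.328771^(1/3)
Dn = 1.0994 m

1.0994


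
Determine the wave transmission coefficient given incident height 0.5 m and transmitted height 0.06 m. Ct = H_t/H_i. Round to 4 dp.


Ct = H_t / H_i
Ct = 0.06 / 0.5
Ct = 0.1200

0.1200


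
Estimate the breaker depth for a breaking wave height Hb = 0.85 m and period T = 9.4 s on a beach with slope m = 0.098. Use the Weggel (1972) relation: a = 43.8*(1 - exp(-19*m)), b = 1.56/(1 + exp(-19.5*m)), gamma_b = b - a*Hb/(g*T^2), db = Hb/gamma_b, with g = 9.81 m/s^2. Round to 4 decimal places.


a = 43.8 * (1 - exp(-19 * m))
exp(-19 * 0.098) = exp(-1.8620) = 0.155362
a = 43.8 * (1 - 0.155362) = 36.995162
b = 1.56 / (1 + exp(-19.5 * m))
exp(-19.5 * 0.098) = exp(-1.9110) = 0.147932
b = 1.56 / (1 + 0.147932) = 1.358965
Hb / (g * T^2) = 0.85 / (9.81 * 9.4^2) = 0.85 / 866.8116 = 0.00098061
gamma_b = b - a * Hb/(g*T^2) = 1.358965 - 36.995162 * 0.00098061 = 1.322687
db = Hb / gamma_b = 0.85 / 1.322687
db = 0.6426 m

0.6426


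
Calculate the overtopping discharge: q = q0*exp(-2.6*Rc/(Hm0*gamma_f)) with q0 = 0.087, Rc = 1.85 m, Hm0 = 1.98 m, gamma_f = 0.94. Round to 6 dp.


q = q0 * exp(-2.6 * Rc / (Hm0 * gamma_f))
Exponent = -2.6 * 1.85 / (1.98 * 0.94)
= -2.6 * 1.85 / 1.8612
= -2.584354
exp(-2.584354) = 0.075445
q = 0.087 * 0.075445
q = 0.006564 m^3/s/m

0.006564


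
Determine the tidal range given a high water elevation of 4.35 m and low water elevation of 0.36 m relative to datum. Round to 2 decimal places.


Tidal range = High water - Low water
Tidal range = 4.35 - (0.36)
Tidal range = 3.99 m

3.99


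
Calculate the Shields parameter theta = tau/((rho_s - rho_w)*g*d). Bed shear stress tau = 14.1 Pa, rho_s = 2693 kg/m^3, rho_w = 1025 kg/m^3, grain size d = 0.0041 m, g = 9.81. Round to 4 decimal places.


theta = tau / ((rho_s - rho_w) * g * d)
rho_s - rho_w = 2693 - 1025 = 1668
Denominator = 1668 * 9.81 * 0.0041 = 67.088628
theta = 14.1 / 67.088628
theta = 0.2102

0.2102


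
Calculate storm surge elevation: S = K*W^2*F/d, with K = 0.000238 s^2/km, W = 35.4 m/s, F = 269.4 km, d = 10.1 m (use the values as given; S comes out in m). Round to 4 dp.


S = K * W^2 * F / d
W^2 = 35.4^2 = 1253.16
S = 0.000238 * 1253.16 * 269.4 / 10.1
Numerator = 0.000238 * 1253.16 * 269.4 = 80.349110
S = 80.349110 / 10.1 = 7.9554 m

7.9554


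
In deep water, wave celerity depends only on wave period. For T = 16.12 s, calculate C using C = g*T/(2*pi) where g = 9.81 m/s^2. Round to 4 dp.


We use the deep-water celerity formula:
C = g * T / (2 * pi)
C = 9.81 * 16.12 / (2 * 3.14159...)
C = 158.137200 / 6.283185
C = 25.1683 m/s

25.1683


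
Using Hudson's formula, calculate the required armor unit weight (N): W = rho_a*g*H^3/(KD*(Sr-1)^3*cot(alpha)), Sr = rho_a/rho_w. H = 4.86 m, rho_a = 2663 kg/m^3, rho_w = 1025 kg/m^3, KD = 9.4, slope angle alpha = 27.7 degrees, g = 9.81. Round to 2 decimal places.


Sr = rho_a / rho_w = 2663 / 1025 = 2.598049
(Sr - 1) = 1.598049
(Sr - 1)^3 = 4.081033
cot(27.7) = 1 / tan(27.7) = 1 / 0.525012 = 1.904719
Numerator = 2663 * 9.81 * 4.86^3 = 2998810.2155
Denominator = 9.4 * 4.081033 * 1.904719 = 73.068289
W = 2998810.2155 / 73.068289
W = 41041.20 N

41041.20


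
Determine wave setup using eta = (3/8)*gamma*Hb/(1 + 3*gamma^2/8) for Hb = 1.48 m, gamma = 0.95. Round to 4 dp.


eta = (3/8) * gamma * Hb / (1 + 3*gamma^2/8)
Numerator = (3/8) * 0.95 * 1.48 = 0.527250
Denominator = 1 + 3*0.95^2/8 = 1 + 0.338438 = 1.338438
eta = 0.527250 / 1.338438
eta = 0.3939 m

0.3939


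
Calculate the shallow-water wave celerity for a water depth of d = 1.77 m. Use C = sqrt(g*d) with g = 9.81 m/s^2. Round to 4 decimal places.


Using the shallow-water approximation:
C = sqrt(g * d) = sqrt(9.81 * 1.77)
C = sqrt(17.3637)
C = 4.1670 m/s

4.1670


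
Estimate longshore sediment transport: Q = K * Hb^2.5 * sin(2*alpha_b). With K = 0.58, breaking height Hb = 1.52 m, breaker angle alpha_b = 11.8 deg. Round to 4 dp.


Q = K * Hb^2.5 * sin(2 * alpha_b)
Hb^2.5 = 1.52^2.5 = 2.848452
sin(2 * 11.8) = sin(23.6) = 0.400349
Q = 0.58 * 2.848452 * 0.400349
Q = 0.6614 m^3/s

0.6614


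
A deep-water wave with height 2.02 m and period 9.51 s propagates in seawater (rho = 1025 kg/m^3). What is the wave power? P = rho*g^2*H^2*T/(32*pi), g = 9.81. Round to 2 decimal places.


P = rho * g^2 * H^2 * T / (32 * pi)
P = 1025 * 9.81^2 * 2.02^2 * 9.51 / (32 * pi)
P = 1025 * 96.2361 * 4.0804 * 9.51 / 100.53096
P = 38075.47 W/m

38075.47


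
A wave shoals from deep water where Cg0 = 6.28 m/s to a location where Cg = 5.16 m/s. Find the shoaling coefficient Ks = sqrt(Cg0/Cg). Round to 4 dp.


Ks = sqrt(Cg0 / Cg)
Ks = sqrt(6.28 / 5.16)
Ks = sqrt(1.2171)
Ks = 1.1032

1.1032


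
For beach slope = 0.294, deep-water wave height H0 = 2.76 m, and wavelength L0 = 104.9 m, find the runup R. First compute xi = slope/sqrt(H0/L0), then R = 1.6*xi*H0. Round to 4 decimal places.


xi = slope / sqrt(H0/L0)
H0/L0 = 2.76/104.9 = 0.026311
sqrt(0.026311) = 0.162206
xi = 0.294 / 0.162206 = 1.812511
R = 1.6 * xi * H0 = 1.6 * 1.812511 * 2.76
R = 8.0040 m

8.0040


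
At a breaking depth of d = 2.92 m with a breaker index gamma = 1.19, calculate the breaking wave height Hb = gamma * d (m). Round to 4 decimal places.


Hb = gamma * d
Hb = 1.19 * 2.92
Hb = 3.4748 m

3.4748


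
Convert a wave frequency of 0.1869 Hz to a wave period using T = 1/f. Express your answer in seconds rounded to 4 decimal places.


T = 1 / f
T = 1 / 0.1869
T = 5.3505 s

5.3505


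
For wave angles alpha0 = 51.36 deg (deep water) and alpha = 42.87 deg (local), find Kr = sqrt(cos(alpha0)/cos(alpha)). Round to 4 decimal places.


Kr = sqrt(cos(alpha0) / cos(alpha))
cos(51.36) = 0.624425
cos(42.87) = 0.732899
Kr = sqrt(0.624425 / 0.732899)
Kr = sqrt(0.851993)
Kr = 0.9230

0.9230


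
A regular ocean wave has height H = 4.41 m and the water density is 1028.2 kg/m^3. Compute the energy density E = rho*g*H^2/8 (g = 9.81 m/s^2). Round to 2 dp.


E = (1/8) * rho * g * H^2
E = (1/8) * 1028.2 * 9.81 * 4.41^2
E = 0.125 * 1028.2 * 9.81 * 19.4481
E = 24520.75 J/m^2

24520.75


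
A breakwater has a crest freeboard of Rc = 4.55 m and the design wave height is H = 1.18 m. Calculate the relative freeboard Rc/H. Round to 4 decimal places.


Relative freeboard = Rc / H
= 4.55 / 1.18
= 3.8559

3.8559


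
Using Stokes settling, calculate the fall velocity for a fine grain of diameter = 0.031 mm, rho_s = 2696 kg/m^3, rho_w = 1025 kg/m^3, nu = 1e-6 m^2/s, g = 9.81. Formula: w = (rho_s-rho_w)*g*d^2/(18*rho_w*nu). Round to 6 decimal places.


w = (rho_s - rho_w) * g * d^2 / (18 * rho_w * nu)
d = 0.031 mm = 0.000031 m
rho_s - rho_w = 2696 - 1025 = 1671
Numerator = 1671 * 9.81 * (0.000031)^2 = 0.000015753202
Denominator = 18 * 1025 * 1e-6 = 0.018450
w = 0.000854 m/s

0.000854


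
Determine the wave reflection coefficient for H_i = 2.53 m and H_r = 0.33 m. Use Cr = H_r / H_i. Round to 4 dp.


Cr = H_r / H_i
Cr = 0.33 / 2.53
Cr = 0.1304

0.1304


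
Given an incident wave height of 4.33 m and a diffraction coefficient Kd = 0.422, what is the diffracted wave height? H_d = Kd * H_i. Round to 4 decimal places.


H_d = Kd * H_i
H_d = 0.422 * 4.33
H_d = 1.8273 m

1.8273


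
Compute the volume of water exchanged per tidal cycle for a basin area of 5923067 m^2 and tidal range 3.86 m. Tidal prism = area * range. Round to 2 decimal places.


Tidal prism = Area * Tidal range
P = 5923067 * 3.86
P = 22863038.62 m^3

22863038.62


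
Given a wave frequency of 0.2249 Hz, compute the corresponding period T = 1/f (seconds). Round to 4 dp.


T = 1 / f
T = 1 / 0.2249
T = 4.4464 s

4.4464


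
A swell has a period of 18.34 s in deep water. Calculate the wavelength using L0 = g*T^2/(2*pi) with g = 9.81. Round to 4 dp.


L0 = g * T^2 / (2 * pi)
L0 = 9.81 * 18.34^2 / (2 * pi)
L0 = 9.81 * 336.3556 / 6.28319
L0 = 3299.6484 / 6.28319
L0 = 525.1554 m

525.1554


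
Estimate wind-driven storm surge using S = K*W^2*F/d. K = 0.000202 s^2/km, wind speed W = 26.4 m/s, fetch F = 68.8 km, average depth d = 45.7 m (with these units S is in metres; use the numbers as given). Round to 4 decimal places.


S = K * W^2 * F / d
W^2 = 26.4^2 = 696.96
S = 0.000202 * 696.96 * 68.8 / 45.7
Numerator = 0.000202 * 696.96 * 68.8 = 9.686071
S = 9.686071 / 45.7 = 0.2119 m

0.2119


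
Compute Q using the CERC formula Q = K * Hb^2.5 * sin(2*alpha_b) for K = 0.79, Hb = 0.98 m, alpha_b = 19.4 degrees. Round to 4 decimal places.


Q = K * Hb^2.5 * sin(2 * alpha_b)
Hb^2.5 = 0.98^2.5 = 0.950747
sin(2 * 19.4) = sin(38.8) = 0.626604
Q = 0.79 * 0.950747 * 0.626604
Q = 0.4706 m^3/s

0.4706


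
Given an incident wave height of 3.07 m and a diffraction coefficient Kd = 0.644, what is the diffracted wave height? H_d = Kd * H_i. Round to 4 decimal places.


H_d = Kd * H_i
H_d = 0.644 * 3.07
H_d = 1.9771 m

1.9771


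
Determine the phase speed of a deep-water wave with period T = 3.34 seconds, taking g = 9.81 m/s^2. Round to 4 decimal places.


We use the deep-water celerity formula:
C = g * T / (2 * pi)
C = 9.81 * 3.34 / (2 * 3.14159...)
C = 32.765400 / 6.283185
C = 5.2148 m/s

5.2148


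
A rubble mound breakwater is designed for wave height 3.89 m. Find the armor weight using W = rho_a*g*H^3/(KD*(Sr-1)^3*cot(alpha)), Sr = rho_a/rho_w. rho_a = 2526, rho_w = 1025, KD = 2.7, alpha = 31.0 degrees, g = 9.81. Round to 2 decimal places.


Sr = rho_a / rho_w = 2526 / 1025 = 2.464390
(Sr - 1) = 1.464390
(Sr - 1)^3 = 3.140295
cot(31.0) = 1 / tan(31.0) = 1 / 0.600861 = 1.664279
Numerator = 2526 * 9.81 * 3.89^3 = 1458650.2057
Denominator = 2.7 * 3.140295 * 1.664279 = 14.111088
W = 1458650.2057 / 14.111088
W = 103369.08 N

103369.08


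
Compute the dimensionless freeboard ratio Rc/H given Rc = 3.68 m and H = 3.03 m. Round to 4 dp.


Relative freeboard = Rc / H
= 3.68 / 3.03
= 1.2145

1.2145


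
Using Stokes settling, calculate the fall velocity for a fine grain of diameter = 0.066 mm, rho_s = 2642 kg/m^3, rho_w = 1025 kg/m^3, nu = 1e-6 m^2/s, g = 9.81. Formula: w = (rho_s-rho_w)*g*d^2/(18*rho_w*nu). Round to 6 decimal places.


w = (rho_s - rho_w) * g * d^2 / (18 * rho_w * nu)
d = 0.066 mm = 0.000066 m
rho_s - rho_w = 2642 - 1025 = 1617
Numerator = 1617 * 9.81 * (0.000066)^2 = 0.000069098226
Denominator = 18 * 1025 * 1e-6 = 0.018450
w = 0.003745 m/s

0.003745


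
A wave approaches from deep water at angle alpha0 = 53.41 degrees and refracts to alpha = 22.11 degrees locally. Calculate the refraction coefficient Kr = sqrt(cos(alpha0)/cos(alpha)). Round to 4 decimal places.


Kr = sqrt(cos(alpha0) / cos(alpha))
cos(53.41) = 0.596085
cos(22.11) = 0.926463
Kr = sqrt(0.596085 / 0.926463)
Kr = sqrt(0.643398)
Kr = 0.8021

0.8021


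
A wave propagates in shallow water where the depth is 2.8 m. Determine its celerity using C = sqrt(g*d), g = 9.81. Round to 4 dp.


Using the shallow-water approximation:
C = sqrt(g * d) = sqrt(9.81 * 2.8)
C = sqrt(27.4680)
C = 5.2410 m/s

5.2410


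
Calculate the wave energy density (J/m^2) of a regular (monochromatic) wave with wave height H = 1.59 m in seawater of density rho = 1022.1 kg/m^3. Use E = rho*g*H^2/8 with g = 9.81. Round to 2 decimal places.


E = (1/8) * rho * g * H^2
E = (1/8) * 1022.1 * 9.81 * 1.59^2
E = 0.125 * 1022.1 * 9.81 * 2.5281
E = 3168.59 J/m^2

3168.59


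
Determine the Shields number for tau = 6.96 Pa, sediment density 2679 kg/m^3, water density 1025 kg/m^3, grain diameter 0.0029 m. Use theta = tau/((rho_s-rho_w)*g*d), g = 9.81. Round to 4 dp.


theta = tau / ((rho_s - rho_w) * g * d)
rho_s - rho_w = 2679 - 1025 = 1654
Denominator = 1654 * 9.81 * 0.0029 = 47.054646
theta = 6.96 / 47.054646
theta = 0.1479

0.1479


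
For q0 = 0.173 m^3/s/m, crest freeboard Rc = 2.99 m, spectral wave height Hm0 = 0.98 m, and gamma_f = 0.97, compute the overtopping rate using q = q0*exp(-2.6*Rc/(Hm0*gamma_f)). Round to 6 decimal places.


q = q0 * exp(-2.6 * Rc / (Hm0 * gamma_f))
Exponent = -2.6 * 2.99 / (0.98 * 0.97)
= -2.6 * 2.99 / 0.9506
= -8.177993
exp(-8.177993) = 0.000281
q = 0.173 * 0.000281
q = 0.000049 m^3/s/m

0.000049


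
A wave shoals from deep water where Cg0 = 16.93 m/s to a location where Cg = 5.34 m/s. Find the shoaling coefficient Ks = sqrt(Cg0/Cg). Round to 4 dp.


Ks = sqrt(Cg0 / Cg)
Ks = sqrt(16.93 / 5.34)
Ks = sqrt(3.1704)
Ks = 1.7806

1.7806


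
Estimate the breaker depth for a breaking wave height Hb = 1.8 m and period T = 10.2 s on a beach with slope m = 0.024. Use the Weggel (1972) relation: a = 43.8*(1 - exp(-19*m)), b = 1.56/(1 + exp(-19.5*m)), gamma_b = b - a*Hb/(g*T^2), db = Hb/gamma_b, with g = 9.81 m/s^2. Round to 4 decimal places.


a = 43.8 * (1 - exp(-19 * m))
exp(-19 * 0.024) = exp(-0.4560) = 0.633814
a = 43.8 * (1 - 0.633814) = 16.038954
b = 1.56 / (1 + exp(-19.5 * m))
exp(-19.5 * 0.024) = exp(-0.4680) = 0.626254
b = 1.56 / (1 + 0.626254) = 0.959260
Hb / (g * T^2) = 1.8 / (9.81 * 10.2^2) = 1.8 / 1020.6324 = 0.00176361
gamma_b = b - a * Hb/(g*T^2) = 0.959260 - 16.038954 * 0.00176361 = 0.930974
db = Hb / gamma_b = 1.8 / 0.930974
db = 1.9335 m

1.9335


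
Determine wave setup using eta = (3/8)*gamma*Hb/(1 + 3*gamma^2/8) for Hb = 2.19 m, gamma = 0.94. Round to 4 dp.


eta = (3/8) * gamma * Hb / (1 + 3*gamma^2/8)
Numerator = (3/8) * 0.94 * 2.19 = 0.771975
Denominator = 1 + 3*0.94^2/8 = 1 + 0.331350 = 1.331350
eta = 0.771975 / 1.331350
eta = 0.5798 m

0.5798


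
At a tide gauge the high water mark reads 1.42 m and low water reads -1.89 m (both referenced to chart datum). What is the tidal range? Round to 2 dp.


Tidal range = High water - Low water
Tidal range = 1.42 - (-1.89)
Tidal range = 3.31 m

3.31


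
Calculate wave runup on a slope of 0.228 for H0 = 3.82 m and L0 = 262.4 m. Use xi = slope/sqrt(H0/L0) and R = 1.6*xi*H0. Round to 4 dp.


xi = slope / sqrt(H0/L0)
H0/L0 = 3.82/262.4 = 0.014558
sqrt(0.014558) = 0.120656
xi = 0.228 / 0.120656 = 1.889666
R = 1.6 * xi * H0 = 1.6 * 1.889666 * 3.82
R = 11.5496 m

11.5496


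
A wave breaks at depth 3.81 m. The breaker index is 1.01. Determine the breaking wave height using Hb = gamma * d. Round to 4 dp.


Hb = gamma * d
Hb = 1.01 * 3.81
Hb = 3.8481 m

3.8481


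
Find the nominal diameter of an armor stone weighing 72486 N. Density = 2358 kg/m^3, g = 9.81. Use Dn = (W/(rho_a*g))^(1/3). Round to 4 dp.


V = W / (rho_a * g)
V = 72486 / (2358 * 9.81)
V = 72486 / 23131.98
V = 3.133584 m^3
Dn = V^(1/3) = 3.133584^(1/3)
Dn = 1.4633 m

1.4633


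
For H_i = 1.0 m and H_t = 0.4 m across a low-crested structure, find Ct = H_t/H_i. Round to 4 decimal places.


Ct = H_t / H_i
Ct = 0.4 / 1.0
Ct = 0.4000

0.4000


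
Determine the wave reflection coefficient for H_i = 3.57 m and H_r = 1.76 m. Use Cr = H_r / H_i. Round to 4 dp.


Cr = H_r / H_i
Cr = 1.76 / 3.57
Cr = 0.4930

0.4930


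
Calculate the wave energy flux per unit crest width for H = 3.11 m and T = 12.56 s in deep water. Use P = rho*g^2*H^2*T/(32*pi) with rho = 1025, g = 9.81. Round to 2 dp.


P = rho * g^2 * H^2 * T / (32 * pi)
P = 1025 * 9.81^2 * 3.11^2 * 12.56 / (32 * pi)
P = 1025 * 96.2361 * 9.6721 * 12.56 / 100.53096
P = 119198.95 W/m

119198.95


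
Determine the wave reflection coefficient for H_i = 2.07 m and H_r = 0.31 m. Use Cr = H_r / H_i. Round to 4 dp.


Cr = H_r / H_i
Cr = 0.31 / 2.07
Cr = 0.1498

0.1498


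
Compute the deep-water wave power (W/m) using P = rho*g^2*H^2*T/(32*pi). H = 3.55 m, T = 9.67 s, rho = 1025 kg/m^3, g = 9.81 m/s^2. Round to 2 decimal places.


P = rho * g^2 * H^2 * T / (32 * pi)
P = 1025 * 9.81^2 * 3.55^2 * 9.67 / (32 * pi)
P = 1025 * 96.2361 * 12.6025 * 9.67 / 100.53096
P = 119576.33 W/m

119576.33


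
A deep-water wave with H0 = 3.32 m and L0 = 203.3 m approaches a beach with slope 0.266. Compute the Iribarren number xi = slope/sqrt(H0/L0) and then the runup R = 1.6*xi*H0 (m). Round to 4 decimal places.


xi = slope / sqrt(H0/L0)
H0/L0 = 3.32/203.3 = 0.016331
sqrt(0.016331) = 0.127791
xi = 0.266 / 0.127791 = 2.081523
R = 1.6 * xi * H0 = 1.6 * 2.081523 * 3.32
R = 11.0571 m

11.0571


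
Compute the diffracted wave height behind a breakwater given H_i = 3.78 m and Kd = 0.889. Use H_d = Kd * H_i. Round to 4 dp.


H_d = Kd * H_i
H_d = 0.889 * 3.78
H_d = 3.3604 m

3.3604


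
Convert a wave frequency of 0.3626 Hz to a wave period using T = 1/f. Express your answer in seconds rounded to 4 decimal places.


T = 1 / f
T = 1 / 0.3626
T = 2.7579 s

2.7579


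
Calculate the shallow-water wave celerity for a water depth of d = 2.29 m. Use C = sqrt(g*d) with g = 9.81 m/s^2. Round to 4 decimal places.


Using the shallow-water approximation:
C = sqrt(g * d) = sqrt(9.81 * 2.29)
C = sqrt(22.4649)
C = 4.7397 m/s

4.7397


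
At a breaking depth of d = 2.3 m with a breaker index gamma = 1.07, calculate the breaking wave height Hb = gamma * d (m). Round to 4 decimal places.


Hb = gamma * d
Hb = 1.07 * 2.3
Hb = 2.4610 m

2.4610


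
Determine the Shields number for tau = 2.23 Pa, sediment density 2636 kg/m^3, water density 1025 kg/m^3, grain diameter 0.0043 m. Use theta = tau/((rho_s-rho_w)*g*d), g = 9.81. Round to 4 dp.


theta = tau / ((rho_s - rho_w) * g * d)
rho_s - rho_w = 2636 - 1025 = 1611
Denominator = 1611 * 9.81 * 0.0043 = 67.956813
theta = 2.23 / 67.956813
theta = 0.0328

0.0328


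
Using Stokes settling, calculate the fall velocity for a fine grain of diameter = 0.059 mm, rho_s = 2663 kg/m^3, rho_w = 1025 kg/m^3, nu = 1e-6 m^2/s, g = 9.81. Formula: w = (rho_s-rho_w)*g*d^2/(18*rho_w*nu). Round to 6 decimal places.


w = (rho_s - rho_w) * g * d^2 / (18 * rho_w * nu)
d = 0.059 mm = 0.000059 m
rho_s - rho_w = 2663 - 1025 = 1638
Numerator = 1638 * 9.81 * (0.000059)^2 = 0.000055935423
Denominator = 18 * 1025 * 1e-6 = 0.018450
w = 0.003032 m/s

0.003032


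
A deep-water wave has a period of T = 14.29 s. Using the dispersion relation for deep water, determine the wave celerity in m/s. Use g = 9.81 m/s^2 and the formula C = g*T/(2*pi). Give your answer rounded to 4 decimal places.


We use the deep-water celerity formula:
C = g * T / (2 * pi)
C = 9.81 * 14.29 / (2 * 3.14159...)
C = 140.184900 / 6.283185
C = 22.3111 m/s

22.3111


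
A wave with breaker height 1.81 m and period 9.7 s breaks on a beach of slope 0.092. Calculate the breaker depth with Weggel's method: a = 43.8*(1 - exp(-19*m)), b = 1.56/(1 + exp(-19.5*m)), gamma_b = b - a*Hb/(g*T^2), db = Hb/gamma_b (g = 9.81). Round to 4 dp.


a = 43.8 * (1 - exp(-19 * m))
exp(-19 * 0.092) = exp(-1.7480) = 0.174122
a = 43.8 * (1 - 0.174122) = 36.173463
b = 1.56 / (1 + exp(-19.5 * m))
exp(-19.5 * 0.092) = exp(-1.7940) = 0.166294
b = 1.56 / (1 + 0.166294) = 1.337571
Hb / (g * T^2) = 1.81 / (9.81 * 9.7^2) = 1.81 / 923.0229 = 0.00196095
gamma_b = b - a * Hb/(g*T^2) = 1.337571 - 36.173463 * 0.00196095 = 1.266636
db = Hb / gamma_b = 1.81 / 1.266636
db = 1.4290 m

1.4290


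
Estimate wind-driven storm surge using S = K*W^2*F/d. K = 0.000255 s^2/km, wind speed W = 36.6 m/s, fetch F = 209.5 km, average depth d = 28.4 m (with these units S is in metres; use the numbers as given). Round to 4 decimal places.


S = K * W^2 * F / d
W^2 = 36.6^2 = 1339.56
S = 0.000255 * 1339.56 * 209.5 / 28.4
Numerator = 0.000255 * 1339.56 * 209.5 = 71.562644
S = 71.562644 / 28.4 = 2.5198 m

2.5198


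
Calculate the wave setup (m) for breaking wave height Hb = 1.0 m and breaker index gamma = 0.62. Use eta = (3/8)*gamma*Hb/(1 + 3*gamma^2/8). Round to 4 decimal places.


eta = (3/8) * gamma * Hb / (1 + 3*gamma^2/8)
Numerator = (3/8) * 0.62 * 1.0 = 0.232500
Denominator = 1 + 3*0.62^2/8 = 1 + 0.144150 = 1.144150
eta = 0.232500 / 1.144150
eta = 0.2032 m

0.2032


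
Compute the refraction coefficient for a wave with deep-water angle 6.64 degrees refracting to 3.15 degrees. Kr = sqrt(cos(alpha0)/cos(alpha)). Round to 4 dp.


Kr = sqrt(cos(alpha0) / cos(alpha))
cos(6.64) = 0.993292
cos(3.15) = 0.998489
Kr = sqrt(0.993292 / 0.998489)
Kr = sqrt(0.994795)
Kr = 0.9974

0.9974


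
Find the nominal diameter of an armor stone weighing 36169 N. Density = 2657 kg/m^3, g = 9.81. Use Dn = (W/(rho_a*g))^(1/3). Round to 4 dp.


V = W / (rho_a * g)
V = 36169 / (2657 * 9.81)
V = 36169 / 26065.17
V = 1.387637 m^3
Dn = V^(1/3) = 1.387637^(1/3)
Dn = 1.1154 m

1.1154


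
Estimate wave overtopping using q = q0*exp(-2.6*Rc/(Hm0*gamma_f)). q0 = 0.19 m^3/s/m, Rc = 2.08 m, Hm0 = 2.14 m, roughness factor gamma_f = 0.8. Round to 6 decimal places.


q = q0 * exp(-2.6 * Rc / (Hm0 * gamma_f))
Exponent = -2.6 * 2.08 / (2.14 * 0.8)
= -2.6 * 2.08 / 1.7120
= -3.158879
exp(-3.158879) = 0.042473
q = 0.19 * 0.042473
q = 0.008070 m^3/s/m

0.008070


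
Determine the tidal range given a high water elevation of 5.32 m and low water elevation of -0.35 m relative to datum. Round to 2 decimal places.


Tidal range = High water - Low water
Tidal range = 5.32 - (-0.35)
Tidal range = 5.67 m

5.67


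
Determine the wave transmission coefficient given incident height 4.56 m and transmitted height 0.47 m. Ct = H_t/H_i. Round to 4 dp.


Ct = H_t / H_i
Ct = 0.47 / 4.56
Ct = 0.1031

0.1031


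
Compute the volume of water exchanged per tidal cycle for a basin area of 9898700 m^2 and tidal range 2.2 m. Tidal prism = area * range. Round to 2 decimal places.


Tidal prism = Area * Tidal range
P = 9898700 * 2.2
P = 21777140.00 m^3

21777140.00


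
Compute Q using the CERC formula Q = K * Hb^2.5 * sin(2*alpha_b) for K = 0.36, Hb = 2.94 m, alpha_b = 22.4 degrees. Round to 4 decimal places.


Q = K * Hb^2.5 * sin(2 * alpha_b)
Hb^2.5 = 2.94^2.5 = 14.820687
sin(2 * 22.4) = sin(44.8) = 0.704634
Q = 0.36 * 14.820687 * 0.704634
Q = 3.7595 m^3/s

3.7595


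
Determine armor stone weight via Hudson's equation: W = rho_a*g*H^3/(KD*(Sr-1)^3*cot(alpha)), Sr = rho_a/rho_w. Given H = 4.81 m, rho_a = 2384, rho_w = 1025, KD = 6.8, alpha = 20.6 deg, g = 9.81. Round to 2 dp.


Sr = rho_a / rho_w = 2384 / 1025 = 2.325854
(Sr - 1) = 1.325854
(Sr - 1)^3 = 2.330702
cot(20.6) = 1 / tan(20.6) = 1 / 0.375875 = 2.660457
Numerator = 2384 * 9.81 * 4.81^3 = 2602618.3505
Denominator = 6.8 * 2.330702 * 2.660457 = 42.164981
W = 2602618.3505 / 42.164981
W = 61724.64 N

61724.64


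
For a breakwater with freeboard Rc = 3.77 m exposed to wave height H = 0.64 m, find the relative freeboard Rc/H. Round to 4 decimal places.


Relative freeboard = Rc / H
= 3.77 / 0.64
= 5.8906

5.8906
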